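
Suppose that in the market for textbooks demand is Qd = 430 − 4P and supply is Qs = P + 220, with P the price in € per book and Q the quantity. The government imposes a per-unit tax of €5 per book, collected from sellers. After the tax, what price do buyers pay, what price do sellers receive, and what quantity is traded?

Before the tax: set 430 − 4P = P + 220 → P* = €42, Q* = 262.
With the tax collected from sellers, supply shifts: Qs = (P − 5) + 220.
New equilibrium: buyers pay €43, sellers receive €38, Q = 258. (Wedge: Pb − Ps = 5.)
The less price-elastic side of the market bears the larger share of a per-unit tax.

Buyers pay €43; sellers receive €38; quantity = 258.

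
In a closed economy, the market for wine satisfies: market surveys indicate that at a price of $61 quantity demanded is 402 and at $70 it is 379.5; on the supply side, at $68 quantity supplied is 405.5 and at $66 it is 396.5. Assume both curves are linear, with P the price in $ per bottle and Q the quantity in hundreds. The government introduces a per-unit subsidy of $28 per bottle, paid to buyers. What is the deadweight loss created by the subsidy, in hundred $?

Demand slope: (379.5 − 402)/(70 − 61) = -2.5, so Qd = 554.5 − 2.5P.
Supply slope: (396.5 − 405.5)/(66 − 68) = 4.5, so Qs = 4.5P + 99.5.
Before the subsidy: set 554.5 − 2.5P = 4.5P + 99.5 → P* = $65, Q* = 392.
With a per-unit subsidy paid to buyers, each effectively pays P − 28, so demand becomes Qd = 554.5 − 2.5(P − 28).
New equilibrium: buyers pay $47, sellers receive $75, Q = 437. (Wedge: Pb − Ps = −28.)
Quantity rises by |ΔQ| = |392 − 437| = 45.
DWL = ½ · t · |ΔQ| = ½ · 28 · 45 = $630.

Deadweight loss = $630 hundred.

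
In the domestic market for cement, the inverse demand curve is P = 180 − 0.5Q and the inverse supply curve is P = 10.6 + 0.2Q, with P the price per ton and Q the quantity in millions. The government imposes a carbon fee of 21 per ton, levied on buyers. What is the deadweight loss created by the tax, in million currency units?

Inverting to Q(P) form: Qd = 360 − 2P; Qs = 5P − 53.
Without the tax, 360 − 2P = 5P − 53 gives 7P = 413, so P* = 59 and Q* = 242.
With the tax collected from buyers, demand (in seller-price terms) shifts: Qd = 360 − 2(P + 21).
Solving gives Q = 212 with buyers paying 74 and suppliers receiving 53 (the 21 wedge).
Quantity falls by |ΔQ| = |242 − 212| = 30.
DWL = ½ · t · |ΔQ| = ½ · 21 · 30 = 315.

Deadweight loss = 315 million.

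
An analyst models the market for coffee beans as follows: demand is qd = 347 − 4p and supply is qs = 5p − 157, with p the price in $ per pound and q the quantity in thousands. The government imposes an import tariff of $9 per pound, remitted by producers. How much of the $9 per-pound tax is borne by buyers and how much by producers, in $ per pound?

Buyers bear $5 per pound; producers bear $4 per pound.

Without the tax, 347 − 4p = 5p − 157 gives 9p = 504, so p* = $56 and q* = 123.
With the tax collected from producers, supply shifts: qs = 5(p − 9) − 157.
Solving gives q = 103 with buyers paying $61 and producers receiving $52 (the $9 wedge).
Burden on buyers: $5; on producers: $4. (They sum to $9.)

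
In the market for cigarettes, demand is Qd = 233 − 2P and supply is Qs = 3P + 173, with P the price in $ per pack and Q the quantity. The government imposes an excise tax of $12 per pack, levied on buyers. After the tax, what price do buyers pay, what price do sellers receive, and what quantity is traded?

Without the tax, 233 − 2P = 3P + 173 gives 5P = 60, so P* = $12 and Q* = 209.
With the tax collected from buyers, demand (in seller-price terms) shifts: Qd = 233 − 2(P + 12).
New equilibrium: buyers pay $19.2, sellers receive $7.2, Q = 194.6. (Wedge: Pb − Ps = 12.)
The less price-elastic side of the market bears the larger share of a per-unit tax.

Buyers pay $19.2; sellers receive $7.2; quantity = 194.6.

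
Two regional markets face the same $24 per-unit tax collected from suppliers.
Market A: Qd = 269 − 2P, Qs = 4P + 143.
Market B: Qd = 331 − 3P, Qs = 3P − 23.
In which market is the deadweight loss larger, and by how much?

Market B, by $48.

Market A: pre-tax P* = $21, Q* = 227; post-tax Q = 195; deadweight loss = $384.
Market B: pre-tax P* = $59, Q* = 154; post-tax Q = 118; deadweight loss = $432.
Difference: $384 vs $432 → market B is larger by $48.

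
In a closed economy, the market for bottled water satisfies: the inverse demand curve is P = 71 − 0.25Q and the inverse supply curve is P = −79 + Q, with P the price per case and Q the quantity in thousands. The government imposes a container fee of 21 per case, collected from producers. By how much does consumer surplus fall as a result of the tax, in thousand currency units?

Consumer surplus falls by 468.72 thousand.

Inverting to Q(P) form: Qd = 284 − 4P; Qs = P + 79.
Without the tax, 284 − 4P = P + 79 gives 5P = 205, so P* = 41 and Q* = 120.
With the tax collected from producers, supply shifts: Qs = (P − 21) + 79.
Solving gives Q = 103.2 with buyers paying 45.2 and producers receiving 24.2 (the 21 wedge).
ΔCS is the trapezoid between Q = 103.2 and Q = 120 of height 4.2: ½ · (120 + 103.2) · 4.2 = 468.72.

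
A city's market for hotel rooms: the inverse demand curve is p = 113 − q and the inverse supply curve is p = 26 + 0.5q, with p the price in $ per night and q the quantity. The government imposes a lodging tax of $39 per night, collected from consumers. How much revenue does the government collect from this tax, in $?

Inverting to q(p) form: qd = 113 − p; qs = 2p − 52.
Without the tax, 113 − p = 2p − 52 gives 3p = 165, so p* = $55 and q* = 58.
With the tax collected from consumers, demand (in seller-price terms) shifts: qd = 113 − (p + 39).
New equilibrium: consumers pay $81, suppliers receive $42, q = 32. (Wedge: pb − ps = 39.)
Revenue = t · Q = 39 · 32 = $1248.

Tax revenue = $1248.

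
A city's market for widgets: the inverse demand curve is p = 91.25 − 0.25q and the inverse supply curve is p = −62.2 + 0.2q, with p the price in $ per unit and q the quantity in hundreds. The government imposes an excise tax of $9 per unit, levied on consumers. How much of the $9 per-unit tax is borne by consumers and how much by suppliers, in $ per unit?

Rewrite in direct form: qd = 365 − 4p and qs = 5p + 311.
Without the tax, 365 − 4p = 5p + 311 gives 9p = 54, so p* = $6 and q* = 341.
With the tax collected from consumers, demand (in seller-price terms) shifts: qd = 365 − 4(p + 9).
Solving gives q = 321 with consumers paying $11 and suppliers receiving $2 (the $9 wedge).
Burden on consumers: $5; on suppliers: $4. (They sum to $9.)
The less price-elastic side of the market bears the larger share of a per-unit tax.

Consumers bear $5 per unit; suppliers bear $4 per unit.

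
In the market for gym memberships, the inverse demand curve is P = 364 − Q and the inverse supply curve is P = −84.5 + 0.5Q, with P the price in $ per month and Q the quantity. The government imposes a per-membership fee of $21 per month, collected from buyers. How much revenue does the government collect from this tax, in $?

Inverting to Q(P) form: Qd = 364 − P; Qs = 2P + 169.
Before the tax: set 364 − P = 2P + 169 → P* = $65, Q* = 299.
With the tax collected from buyers, demand (in seller-price terms) shifts: Qd = 364 − (P + 21).
Solving gives Q = 285 with buyers paying $79 and producers receiving $58 (the $21 wedge).
Revenue = t · Q = 21 · 285 = $5985.

Tax revenue = $5985.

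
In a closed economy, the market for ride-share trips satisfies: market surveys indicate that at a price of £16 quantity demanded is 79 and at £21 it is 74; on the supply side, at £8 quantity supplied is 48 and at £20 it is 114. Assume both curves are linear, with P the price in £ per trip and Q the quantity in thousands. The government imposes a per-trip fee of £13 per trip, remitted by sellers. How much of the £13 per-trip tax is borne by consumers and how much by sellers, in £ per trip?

Consumers bear £11 per trip; sellers bear £2 per trip.

Demand slope: (74 − 79)/(21 − 16) = -1, so Qd = 95 − P.
Supply slope: (114 − 48)/(20 − 8) = 5.5, so Qs = 5.5P + 4.
Before the tax: set 95 − P = 5.5P + 4 → P* = £14, Q* = 81.
With the tax collected from sellers, supply shifts: Qs = 5.5(P − 13) + 4.
New equilibrium: consumers pay £25, sellers receive £12, Q = 70. (Wedge: Pb − Ps = 13.)
Burden on consumers: £11; on sellers: £2. (They sum to £13.)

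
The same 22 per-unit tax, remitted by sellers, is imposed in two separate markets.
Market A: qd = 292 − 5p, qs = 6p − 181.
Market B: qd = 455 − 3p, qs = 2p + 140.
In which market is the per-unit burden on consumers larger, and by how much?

Market A: pre-tax p* = 43, q* = 77; post-tax q = 17; per-unit burden on consumers = 12.
Market B: pre-tax p* = 63, q* = 266; post-tax q = 239.6; per-unit burden on consumers = 8.8.
Difference: 12 vs 8.8 → market A is larger by 3.2.

Market A, by 3.2.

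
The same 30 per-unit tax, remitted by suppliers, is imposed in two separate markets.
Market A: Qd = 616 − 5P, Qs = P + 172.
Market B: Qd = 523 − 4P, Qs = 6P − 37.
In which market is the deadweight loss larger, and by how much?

Market B, by 705.

Market A: pre-tax P* = 74, Q* = 246; post-tax Q = 221; deadweight loss = 375.
Market B: pre-tax P* = 56, Q* = 299; post-tax Q = 227; deadweight loss = 1080.
Difference: 375 vs 1080 → market B is larger by 705.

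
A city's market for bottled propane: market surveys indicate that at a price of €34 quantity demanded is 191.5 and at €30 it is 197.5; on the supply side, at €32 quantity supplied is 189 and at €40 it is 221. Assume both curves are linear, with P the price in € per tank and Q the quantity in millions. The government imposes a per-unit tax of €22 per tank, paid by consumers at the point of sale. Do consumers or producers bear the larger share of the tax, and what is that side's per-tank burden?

Demand slope: (197.5 − 191.5)/(30 − 34) = -1.5, so Qd = 242.5 − 1.5P.
Supply slope: (221 − 189)/(40 − 32) = 4, so Qs = 4P + 61.
Without the tax, 242.5 − 1.5P = 4P + 61 gives 5.5P = 181.5, so P* = €33 and Q* = 193.
With the tax collected from consumers, demand (in seller-price terms) shifts: Qd = 242.5 − 1.5(P + 22).
Solving gives Q = 169 with consumers paying €49 and producers receiving €27 (the €22 wedge).
Per-tank burden: consumers €16, producers €6.
Consumers take the larger share because demand is less price-elastic here (demand slope 1.5 vs supply slope 4).
The less price-elastic side of the market bears the larger share of a per-unit tax.

Consumers bear the larger share: €16 per tank.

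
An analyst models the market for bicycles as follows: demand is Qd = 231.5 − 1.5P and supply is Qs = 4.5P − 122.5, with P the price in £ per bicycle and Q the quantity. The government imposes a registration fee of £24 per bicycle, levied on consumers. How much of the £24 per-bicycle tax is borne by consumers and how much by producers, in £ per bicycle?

Before the tax: set 231.5 − 1.5P = 4.5P − 122.5 → P* = £59, Q* = 143.
With the tax collected from consumers, demand (in seller-price terms) shifts: Qd = 231.5 − 1.5(P + 24).
Solving gives Q = 116 with consumers paying £77 and producers receiving £53 (the £24 wedge).
Burden on consumers: £18; on producers: £6. (They sum to £24.)
The less price-elastic side of the market bears the larger share of a per-unit tax.

Consumers bear £18 per bicycle; producers bear £6 per bicycle.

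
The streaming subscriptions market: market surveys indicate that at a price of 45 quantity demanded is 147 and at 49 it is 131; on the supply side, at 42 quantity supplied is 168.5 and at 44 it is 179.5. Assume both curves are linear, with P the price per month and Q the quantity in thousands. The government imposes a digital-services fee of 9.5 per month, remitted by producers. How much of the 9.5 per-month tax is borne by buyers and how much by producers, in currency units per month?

Buyers bear 5.5 per month; producers bear 4 per month.

Demand slope: (131 − 147)/(49 − 45) = -4, so Qd = 327 − 4P.
Supply slope: (179.5 − 168.5)/(44 − 42) = 5.5, so Qs = 5.5P − 62.5.
Without the tax, 327 − 4P = 5.5P − 62.5 gives 9.5P = 389.5, so P* = 41 and Q* = 163.
With the tax collected from producers, supply shifts: Qs = 5.5(P − 9.5) − 62.5.
New equilibrium: buyers pay 46.5, producers receive 37, Q = 141. (Wedge: Pb − Ps = 9.5.)
Burden on buyers: 5.5; on producers: 4. (They sum to 9.5.)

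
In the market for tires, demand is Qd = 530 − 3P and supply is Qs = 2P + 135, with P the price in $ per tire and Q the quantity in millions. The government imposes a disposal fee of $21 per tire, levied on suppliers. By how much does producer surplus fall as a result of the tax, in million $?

Before the tax: set 530 − 3P = 2P + 135 → P* = $79, Q* = 293.
With the tax collected from suppliers, supply shifts: Qs = 2(P − 21) + 135.
Solving gives Q = 267.8 with buyers paying $87.4 and suppliers receiving $66.4 (the $21 wedge).
ΔPS is the trapezoid between Q = 267.8 and Q = 293 of height $12.6: ½ · (293 + 267.8) · 12.6 = $3533.04.

Producer surplus falls by $3533.04 million.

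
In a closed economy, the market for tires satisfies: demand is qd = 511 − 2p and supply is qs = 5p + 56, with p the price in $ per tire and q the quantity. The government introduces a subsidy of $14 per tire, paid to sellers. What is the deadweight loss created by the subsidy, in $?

Before the subsidy: set 511 − 2p = 5p + 56 → p* = $65, q* = 381.
With a per-unit subsidy paid to sellers, each receives p + 14 per unit sold, so supply becomes qs = 5(p + 14) + 56.
New equilibrium: consumers pay $55, sellers receive $69, q = 401. (Wedge: pb − ps = −14.)
Quantity rises by |ΔQ| = |381 − 401| = 20.
DWL = ½ · t · |ΔQ| = ½ · 14 · 20 = $140.

Deadweight loss = $140.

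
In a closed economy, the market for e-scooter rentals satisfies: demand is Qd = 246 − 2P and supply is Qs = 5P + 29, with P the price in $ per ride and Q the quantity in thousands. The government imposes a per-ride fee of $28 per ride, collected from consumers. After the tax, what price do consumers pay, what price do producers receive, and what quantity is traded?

Before the tax: set 246 − 2P = 5P + 29 → P* = $31, Q* = 184.
With the tax collected from consumers, demand (in seller-price terms) shifts: Qd = 246 − 2(P + 28).
Solving gives Q = 144 with consumers paying $51 and producers receiving $23 (the $28 wedge).
The less price-elastic side of the market bears the larger share of a per-unit tax.

Consumers pay $51; producers receive $23; quantity = 144.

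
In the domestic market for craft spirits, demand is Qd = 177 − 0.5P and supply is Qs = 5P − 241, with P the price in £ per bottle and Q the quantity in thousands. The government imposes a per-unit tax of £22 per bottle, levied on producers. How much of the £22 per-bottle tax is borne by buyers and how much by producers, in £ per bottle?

Without the tax, 177 − 0.5P = 5P − 241 gives 5.5P = 418, so P* = £76 and Q* = 139.
With the tax collected from producers, supply shifts: Qs = 5(P − 22) − 241.
Solving gives Q = 129 with buyers paying £96 and producers receiving £74 (the £22 wedge).
Burden on buyers: £20; on producers: £2. (They sum to £22.)

Buyers bear £20 per bottle; producers bear £2 per bottle.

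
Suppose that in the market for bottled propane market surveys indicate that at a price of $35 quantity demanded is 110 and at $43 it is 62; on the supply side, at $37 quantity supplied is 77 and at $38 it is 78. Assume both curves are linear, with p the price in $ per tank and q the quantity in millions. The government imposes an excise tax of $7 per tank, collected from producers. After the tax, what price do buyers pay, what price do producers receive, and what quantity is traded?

Buyers pay $41; producers receive $34; quantity = 74.

Demand slope: (62 − 110)/(43 − 35) = -6, so qd = 320 − 6p.
Supply slope: (78 − 77)/(38 − 37) = 1, so qs = p + 40.
Without the tax, 320 − 6p = p + 40 gives 7p = 280, so p* = $40 and q* = 80.
With the tax collected from producers, supply shifts: qs = (p − 7) + 40.
Solving gives q = 74 with buyers paying $41 and producers receiving $34 (the $7 wedge).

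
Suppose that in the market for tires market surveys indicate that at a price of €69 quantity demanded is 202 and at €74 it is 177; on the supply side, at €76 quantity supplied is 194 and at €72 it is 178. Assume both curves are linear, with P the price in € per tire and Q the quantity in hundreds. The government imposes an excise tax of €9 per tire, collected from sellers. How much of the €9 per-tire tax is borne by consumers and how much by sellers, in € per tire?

Demand slope: (177 − 202)/(74 − 69) = -5, so Qd = 547 − 5P.
Supply slope: (178 − 194)/(72 − 76) = 4, so Qs = 4P − 110.
Before the tax: set 547 − 5P = 4P − 110 → P* = €73, Q* = 182.
With the tax collected from sellers, supply shifts: Qs = 4(P − 9) − 110.
New equilibrium: consumers pay €77, sellers receive €68, Q = 162. (Wedge: Pb − Ps = 9.)
Burden on consumers: €4; on sellers: €5. (They sum to €9.)
The less price-elastic side of the market bears the larger share of a per-unit tax.

Consumers bear €4 per tire; sellers bear €5 per tire.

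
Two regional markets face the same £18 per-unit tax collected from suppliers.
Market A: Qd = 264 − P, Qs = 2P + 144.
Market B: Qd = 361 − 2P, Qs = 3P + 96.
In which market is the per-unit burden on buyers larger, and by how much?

Market A: pre-tax P* = £40, Q* = 224; post-tax Q = 212; per-unit burden on buyers = £12.
Market B: pre-tax P* = £53, Q* = 255; post-tax Q = 233.4; per-unit burden on buyers = £10.8.
Difference: £12 vs £10.8 → market A is larger by £1.2.

Market A, by £1.2.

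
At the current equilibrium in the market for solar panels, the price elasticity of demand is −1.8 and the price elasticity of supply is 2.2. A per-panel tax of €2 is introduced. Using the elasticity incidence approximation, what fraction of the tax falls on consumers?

Incidence ratio: consumers' share ≈ εs / (εs + |εd|) = 2.2 / (2.2 + 1.8) = 0.55.
Supply is the more elastic side, so consumers bear the larger share.

Consumers' share ≈ 0.55.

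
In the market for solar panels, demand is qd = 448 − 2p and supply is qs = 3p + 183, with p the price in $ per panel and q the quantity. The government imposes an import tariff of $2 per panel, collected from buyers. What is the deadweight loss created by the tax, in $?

Deadweight loss = $2.4.

Before the tax: set 448 − 2p = 3p + 183 → p* = $53, q* = 342.
With the tax collected from buyers, demand (in seller-price terms) shifts: qd = 448 − 2(p + 2).
Solving gives q = 339.6 with buyers paying $54.2 and producers receiving $52.2 (the $2 wedge).
Quantity falls by |ΔQ| = |342 − 339.6| = 2.4.
DWL = ½ · t · |ΔQ| = ½ · 2 · 2.4 = $2.4.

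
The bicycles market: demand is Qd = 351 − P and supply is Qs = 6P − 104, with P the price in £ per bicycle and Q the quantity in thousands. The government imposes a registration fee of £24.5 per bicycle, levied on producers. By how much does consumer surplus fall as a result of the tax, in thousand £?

Consumer surplus falls by £5785.5 thousand.

Before the tax: set 351 − P = 6P − 104 → P* = £65, Q* = 286.
With the tax collected from producers, supply shifts: Qs = 6(P − 24.5) − 104.
New equilibrium: buyers pay £86, producers receive £61.5, Q = 265. (Wedge: Pb − Ps = 24.5.)
ΔCS is the trapezoid between Q = 265 and Q = 286 of height £21: ½ · (286 + 265) · 21 = £5785.5.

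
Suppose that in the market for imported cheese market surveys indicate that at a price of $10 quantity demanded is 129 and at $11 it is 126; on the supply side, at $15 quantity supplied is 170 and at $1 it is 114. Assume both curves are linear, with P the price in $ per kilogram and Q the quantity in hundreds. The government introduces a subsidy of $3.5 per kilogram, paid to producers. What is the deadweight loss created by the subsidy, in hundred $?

Deadweight loss = $10.5 hundred.

Demand slope: (126 − 129)/(11 − 10) = -3, so Qd = 159 − 3P.
Supply slope: (114 − 170)/(1 − 15) = 4, so Qs = 4P + 110.
Without the subsidy, 159 − 3P = 4P + 110 gives 7P = 49, so P* = $7 and Q* = 138.
With a per-unit subsidy paid to producers, each receives P + 3.5 per unit sold, so supply becomes Qs = 4(P + 3.5) + 110.
New equilibrium: consumers pay $5, producers receive $8.5, Q = 144. (Wedge: Pb − Ps = −3.5.)
Quantity rises by |ΔQ| = |138 − 144| = 6.
DWL = ½ · t · |ΔQ| = ½ · 3.5 · 6 = $10.5.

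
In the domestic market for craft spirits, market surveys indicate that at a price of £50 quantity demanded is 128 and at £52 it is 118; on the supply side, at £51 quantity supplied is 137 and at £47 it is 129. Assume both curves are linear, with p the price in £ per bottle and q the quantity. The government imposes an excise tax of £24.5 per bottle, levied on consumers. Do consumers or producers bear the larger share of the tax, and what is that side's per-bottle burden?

Producers bear the larger share: £17.5 per bottle.

Demand slope: (118 − 128)/(52 − 50) = -5, so qd = 378 − 5p.
Supply slope: (129 − 137)/(47 − 51) = 2, so qs = 2p + 35.
Before the tax: set 378 − 5p = 2p + 35 → p* = £49, q* = 133.
With the tax collected from consumers, demand (in seller-price terms) shifts: qd = 378 − 5(p + 24.5).
New equilibrium: consumers pay £56, producers receive £31.5, q = 98. (Wedge: pb − ps = 24.5.)
Per-bottle burden: consumers £7, producers £17.5.
Producers take the larger share because supply is less price-elastic here (demand slope 5 vs supply slope 2).
The less price-elastic side of the market bears the larger share of a per-unit tax.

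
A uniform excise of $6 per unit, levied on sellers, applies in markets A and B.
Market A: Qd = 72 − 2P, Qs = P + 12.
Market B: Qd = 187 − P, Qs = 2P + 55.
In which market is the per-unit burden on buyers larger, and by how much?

Market A: pre-tax P* = $20, Q* = 32; post-tax Q = 28; per-unit burden on buyers = $2.
Market B: pre-tax P* = $44, Q* = 143; post-tax Q = 139; per-unit burden on buyers = $4.
Difference: $2 vs $4 → market B is larger by $2.

Market B, by $2.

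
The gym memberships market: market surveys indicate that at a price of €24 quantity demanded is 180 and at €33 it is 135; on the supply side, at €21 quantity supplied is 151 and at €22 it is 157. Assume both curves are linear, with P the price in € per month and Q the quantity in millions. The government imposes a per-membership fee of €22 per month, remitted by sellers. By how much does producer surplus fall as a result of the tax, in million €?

Demand slope: (135 − 180)/(33 − 24) = -5, so Qd = 300 − 5P.
Supply slope: (157 − 151)/(22 − 21) = 6, so Qs = 6P + 25.
Before the tax: set 300 − 5P = 6P + 25 → P* = €25, Q* = 175.
With the tax collected from sellers, supply shifts: Qs = 6(P − 22) + 25.
New equilibrium: buyers pay €37, sellers receive €15, Q = 115. (Wedge: Pb − Ps = 22.)
ΔPS is the trapezoid between Q = 115 and Q = 175 of height €10: ½ · (175 + 115) · 10 = €1450.

Producer surplus falls by €1450 million.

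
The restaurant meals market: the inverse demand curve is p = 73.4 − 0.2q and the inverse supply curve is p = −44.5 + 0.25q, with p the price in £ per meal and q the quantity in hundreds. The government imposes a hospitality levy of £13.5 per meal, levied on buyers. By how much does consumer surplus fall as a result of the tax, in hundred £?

Consumer surplus falls by £1482 hundred.

Rewrite in direct form: qd = 367 − 5p and qs = 4p + 178.
Without the tax, 367 − 5p = 4p + 178 gives 9p = 189, so p* = £21 and q* = 262.
With the tax collected from buyers, demand (in seller-price terms) shifts: qd = 367 − 5(p + 13.5).
Solving gives q = 232 with buyers paying £27 and suppliers receiving £13.5 (the £13.5 wedge).
ΔCS is the trapezoid between Q = 232 and Q = 262 of height £6: ½ · (262 + 232) · 6 = £1482.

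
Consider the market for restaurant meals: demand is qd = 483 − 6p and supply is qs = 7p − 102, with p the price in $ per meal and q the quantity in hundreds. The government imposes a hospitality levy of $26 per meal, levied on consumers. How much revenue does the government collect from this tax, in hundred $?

Without the tax, 483 − 6p = 7p − 102 gives 13p = 585, so p* = $45 and q* = 213.
With the tax collected from consumers, demand (in seller-price terms) shifts: qd = 483 − 6(p + 26).
Solving gives q = 129 with consumers paying $59 and producers receiving $33 (the $26 wedge).
Revenue = t · Q = 26 · 129 = $3354.

Tax revenue = $3354 hundred.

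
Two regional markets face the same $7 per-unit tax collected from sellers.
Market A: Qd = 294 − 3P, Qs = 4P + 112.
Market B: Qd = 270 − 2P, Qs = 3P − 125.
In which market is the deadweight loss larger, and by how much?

Market A, by $12.6.

Market A: pre-tax P* = $26, Q* = 216; post-tax Q = 204; deadweight loss = $42.
Market B: pre-tax P* = $79, Q* = 112; post-tax Q = 103.6; deadweight loss = $29.4.
Difference: $42 vs $29.4 → market A is larger by $12.6.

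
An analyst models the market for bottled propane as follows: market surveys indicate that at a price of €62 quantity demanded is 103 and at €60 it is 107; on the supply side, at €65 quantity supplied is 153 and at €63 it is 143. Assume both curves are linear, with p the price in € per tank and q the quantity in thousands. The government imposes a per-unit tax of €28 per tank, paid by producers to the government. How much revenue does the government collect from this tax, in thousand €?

Demand slope: (107 − 103)/(60 − 62) = -2, so qd = 227 − 2p.
Supply slope: (143 − 153)/(63 − 65) = 5, so qs = 5p − 172.
Without the tax, 227 − 2p = 5p − 172 gives 7p = 399, so p* = €57 and q* = 113.
With the tax collected from producers, supply shifts: qs = 5(p − 28) − 172.
Solving gives q = 73 with buyers paying €77 and producers receiving €49 (the €28 wedge).
Revenue = t · Q = 28 · 73 = €2044.

Tax revenue = €2044 thousand.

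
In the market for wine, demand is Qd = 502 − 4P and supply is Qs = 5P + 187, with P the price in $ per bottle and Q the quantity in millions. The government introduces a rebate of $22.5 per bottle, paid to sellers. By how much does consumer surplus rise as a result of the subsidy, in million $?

Consumer surplus rises by $4837.5 million.

Before the subsidy: set 502 − 4P = 5P + 187 → P* = $35, Q* = 362.
With a per-unit subsidy paid to sellers, each receives P + 22.5 per unit sold, so supply becomes Qs = 5(P + 22.5) + 187.
Solving gives Q = 412 with buyers paying $22.5 and sellers receiving $45 (the $22.5 wedge).
ΔCS is the trapezoid between Q = 412 and Q = 362 of height $12.5: ½ · (362 + 412) · 12.5 = $4837.5.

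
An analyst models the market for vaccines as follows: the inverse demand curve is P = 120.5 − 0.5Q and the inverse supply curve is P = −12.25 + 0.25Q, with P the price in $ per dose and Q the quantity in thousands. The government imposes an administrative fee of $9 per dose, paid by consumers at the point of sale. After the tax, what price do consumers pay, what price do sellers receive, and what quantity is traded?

Consumers pay $38; sellers receive $29; quantity = 165.

Rewrite in direct form: Qd = 241 − 2P and Qs = 4P + 49.
Before the tax: set 241 − 2P = 4P + 49 → P* = $32, Q* = 177.
With the tax collected from consumers, demand (in seller-price terms) shifts: Qd = 241 − 2(P + 9).
New equilibrium: consumers pay $38, sellers receive $29, Q = 165. (Wedge: Pb − Ps = 9.)
The less price-elastic side of the market bears the larger share of a per-unit tax.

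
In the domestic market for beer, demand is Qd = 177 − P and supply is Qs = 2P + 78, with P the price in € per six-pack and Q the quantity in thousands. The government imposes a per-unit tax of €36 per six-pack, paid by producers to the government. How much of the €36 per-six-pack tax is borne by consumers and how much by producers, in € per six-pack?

Without the tax, 177 − P = 2P + 78 gives 3P = 99, so P* = €33 and Q* = 144.
With the tax collected from producers, supply shifts: Qs = 2(P − 36) + 78.
Solving gives Q = 120 with consumers paying €57 and producers receiving €21 (the €36 wedge).
Burden on consumers: €24; on producers: €12. (They sum to €36.)

Consumers bear €24 per six-pack; producers bear €12 per six-pack.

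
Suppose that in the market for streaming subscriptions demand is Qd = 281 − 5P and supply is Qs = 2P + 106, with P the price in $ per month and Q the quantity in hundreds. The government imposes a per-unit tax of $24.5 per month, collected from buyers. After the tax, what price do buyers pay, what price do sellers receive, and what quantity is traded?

Buyers pay $32; sellers receive $7.5; quantity = 121.

Without the tax, 281 − 5P = 2P + 106 gives 7P = 175, so P* = $25 and Q* = 156.
With the tax collected from buyers, demand (in seller-price terms) shifts: Qd = 281 − 5(P + 24.5).
New equilibrium: buyers pay $32, sellers receive $7.5, Q = 121. (Wedge: Pb − Ps = 24.5.)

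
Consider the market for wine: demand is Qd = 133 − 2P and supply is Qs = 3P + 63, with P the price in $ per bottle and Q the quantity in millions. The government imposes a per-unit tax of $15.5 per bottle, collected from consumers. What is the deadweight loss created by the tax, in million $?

Without the tax, 133 − 2P = 3P + 63 gives 5P = 70, so P* = $14 and Q* = 105.
With the tax collected from consumers, demand (in seller-price terms) shifts: Qd = 133 − 2(P + 15.5).
Solving gives Q = 86.4 with consumers paying $23.3 and producers receiving $7.8 (the $15.5 wedge).
Quantity falls by |ΔQ| = |105 − 86.4| = 18.6.
DWL = ½ · t · |ΔQ| = ½ · 15.5 · 18.6 = $144.15.

Deadweight loss = $144.15 million.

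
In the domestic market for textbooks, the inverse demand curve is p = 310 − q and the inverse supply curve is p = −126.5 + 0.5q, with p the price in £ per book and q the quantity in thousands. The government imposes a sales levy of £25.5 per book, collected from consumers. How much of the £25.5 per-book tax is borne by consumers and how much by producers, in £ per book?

Rewrite in direct form: qd = 310 − p and qs = 2p + 253.
Without the tax, 310 − p = 2p + 253 gives 3p = 57, so p* = £19 and q* = 291.
With the tax collected from consumers, demand (in seller-price terms) shifts: qd = 310 − (p + 25.5).
Solving gives q = 274 with consumers paying £36 and producers receiving £10.5 (the £25.5 wedge).
Burden on consumers: £17; on producers: £8.5. (They sum to £25.5.)
The less price-elastic side of the market bears the larger share of a per-unit tax.

Consumers bear £17 per book; producers bear £8.5 per book.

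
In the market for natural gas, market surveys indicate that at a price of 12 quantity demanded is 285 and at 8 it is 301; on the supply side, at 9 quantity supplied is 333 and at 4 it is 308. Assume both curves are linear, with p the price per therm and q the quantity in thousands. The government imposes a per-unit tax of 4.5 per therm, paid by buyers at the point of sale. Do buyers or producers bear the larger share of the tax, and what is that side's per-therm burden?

Demand slope: (301 − 285)/(8 − 12) = -4, so qd = 333 − 4p.
Supply slope: (308 − 333)/(4 − 9) = 5, so qs = 5p + 288.
Without the tax, 333 − 4p = 5p + 288 gives 9p = 45, so p* = 5 and q* = 313.
With the tax collected from buyers, demand (in seller-price terms) shifts: qd = 333 − 4(p + 4.5).
New equilibrium: buyers pay 7.5, producers receive 3, q = 303. (Wedge: pb − ps = 4.5.)
Per-therm burden: buyers 2.5, producers 2.
Buyers take the larger share because demand is less price-elastic here (demand slope 4 vs supply slope 5).
The less price-elastic side of the market bears the larger share of a per-unit tax.

Buyers bear the larger share: 2.5 per therm.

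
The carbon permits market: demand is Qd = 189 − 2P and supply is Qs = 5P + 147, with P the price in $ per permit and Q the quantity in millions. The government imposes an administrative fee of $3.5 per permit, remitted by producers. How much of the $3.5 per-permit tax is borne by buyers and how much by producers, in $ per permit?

Buyers bear $2.5 per permit; producers bear $1 per permit.

Before the tax: set 189 − 2P = 5P + 147 → P* = $6, Q* = 177.
With the tax collected from producers, supply shifts: Qs = 5(P − 3.5) + 147.
New equilibrium: buyers pay $8.5, producers receive $5, Q = 172. (Wedge: Pb − Ps = 3.5.)
Burden on buyers: $2.5; on producers: $1. (They sum to $3.5.)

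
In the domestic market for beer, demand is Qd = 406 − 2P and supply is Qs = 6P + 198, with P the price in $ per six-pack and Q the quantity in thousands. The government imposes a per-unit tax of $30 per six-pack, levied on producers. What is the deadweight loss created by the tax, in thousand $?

Deadweight loss = $675 thousand.

Before the tax: set 406 − 2P = 6P + 198 → P* = $26, Q* = 354.
With the tax collected from producers, supply shifts: Qs = 6(P − 30) + 198.
Solving gives Q = 309 with buyers paying $48.5 and producers receiving $18.5 (the $30 wedge).
Quantity falls by |ΔQ| = |354 − 309| = 45.
DWL = ½ · t · |ΔQ| = ½ · 30 · 45 = $675.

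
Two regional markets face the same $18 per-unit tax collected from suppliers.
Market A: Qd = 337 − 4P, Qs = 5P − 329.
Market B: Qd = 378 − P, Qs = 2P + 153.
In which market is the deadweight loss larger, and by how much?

Market A: pre-tax P* = $74, Q* = 41; post-tax Q = 1; deadweight loss = $360.
Market B: pre-tax P* = $75, Q* = 303; post-tax Q = 291; deadweight loss = $108.
Difference: $360 vs $108 → market A is larger by $252.

Market A, by $252.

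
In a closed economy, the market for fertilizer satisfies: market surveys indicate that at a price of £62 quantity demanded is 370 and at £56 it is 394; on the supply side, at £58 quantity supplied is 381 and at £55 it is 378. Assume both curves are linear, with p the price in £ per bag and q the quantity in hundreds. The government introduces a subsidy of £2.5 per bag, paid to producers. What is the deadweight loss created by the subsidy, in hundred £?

Demand slope: (394 − 370)/(56 − 62) = -4, so qd = 618 − 4p.
Supply slope: (378 − 381)/(55 − 58) = 1, so qs = p + 323.
Before the subsidy: set 618 − 4p = p + 323 → p* = £59, q* = 382.
With a per-unit subsidy paid to producers, each receives p + 2.5 per unit sold, so supply becomes qs = (p + 2.5) + 323.
New equilibrium: consumers pay £58.5, producers receive £61, q = 384. (Wedge: pb − ps = −2.5.)
Quantity rises by |ΔQ| = |382 − 384| = 2.
DWL = ½ · t · |ΔQ| = ½ · 2.5 · 2 = £2.5.

Deadweight loss = £2.5 hundred.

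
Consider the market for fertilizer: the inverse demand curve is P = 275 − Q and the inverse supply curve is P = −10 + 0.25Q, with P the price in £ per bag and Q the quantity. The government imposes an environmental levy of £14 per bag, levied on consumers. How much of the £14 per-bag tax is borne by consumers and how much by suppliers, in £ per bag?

Inverting to Q(P) form: Qd = 275 − P; Qs = 4P + 40.
Without the tax, 275 − P = 4P + 40 gives 5P = 235, so P* = £47 and Q* = 228.
With the tax collected from consumers, demand (in seller-price terms) shifts: Qd = 275 − (P + 14).
New equilibrium: consumers pay £58.2, suppliers receive £44.2, Q = 216.8. (Wedge: Pb − Ps = 14.)
Burden on consumers: £11.2; on suppliers: £2.8. (They sum to £14.)
The less price-elastic side of the market bears the larger share of a per-unit tax.

Consumers bear £11.2 per bag; suppliers bear £2.8 per bag.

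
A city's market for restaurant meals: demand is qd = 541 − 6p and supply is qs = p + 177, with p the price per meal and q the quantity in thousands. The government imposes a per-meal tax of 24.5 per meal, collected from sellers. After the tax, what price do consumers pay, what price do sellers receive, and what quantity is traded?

Consumers pay 55.5; sellers receive 31; quantity = 208.

Without the tax, 541 − 6p = p + 177 gives 7p = 364, so p* = 52 and q* = 229.
With the tax collected from sellers, supply shifts: qs = (p − 24.5) + 177.
Solving gives q = 208 with consumers paying 55.5 and sellers receiving 31 (the 24.5 wedge).
The less price-elastic side of the market bears the larger share of a per-unit tax.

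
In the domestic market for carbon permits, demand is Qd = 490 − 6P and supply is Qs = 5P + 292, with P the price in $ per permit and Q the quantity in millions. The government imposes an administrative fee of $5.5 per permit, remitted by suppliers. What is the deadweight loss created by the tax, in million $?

Without the tax, 490 − 6P = 5P + 292 gives 11P = 198, so P* = $18 and Q* = 382.
With the tax collected from suppliers, supply shifts: Qs = 5(P − 5.5) + 292.
New equilibrium: consumers pay $20.5, suppliers receive $15, Q = 367. (Wedge: Pb − Ps = 5.5.)
Quantity falls by |ΔQ| = |382 − 367| = 15.
DWL = ½ · t · |ΔQ| = ½ · 5.5 · 15 = $41.25.

Deadweight loss = $41.25 million.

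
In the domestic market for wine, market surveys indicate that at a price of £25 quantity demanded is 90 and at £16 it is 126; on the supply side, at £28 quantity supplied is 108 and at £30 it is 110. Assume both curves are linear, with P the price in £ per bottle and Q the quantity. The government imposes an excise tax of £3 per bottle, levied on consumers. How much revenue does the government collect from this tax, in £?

Demand slope: (126 − 90)/(16 − 25) = -4, so Qd = 190 − 4P.
Supply slope: (110 − 108)/(30 − 28) = 1, so Qs = P + 80.
Before the tax: set 190 − 4P = P + 80 → P* = £22, Q* = 102.
With the tax collected from consumers, demand (in seller-price terms) shifts: Qd = 190 − 4(P + 3).
New equilibrium: consumers pay £22.6, producers receive £19.6, Q = 99.6. (Wedge: Pb − Ps = 3.)
Revenue = t · Q = 3 · 99.6 = £298.8.

Tax revenue = £298.8.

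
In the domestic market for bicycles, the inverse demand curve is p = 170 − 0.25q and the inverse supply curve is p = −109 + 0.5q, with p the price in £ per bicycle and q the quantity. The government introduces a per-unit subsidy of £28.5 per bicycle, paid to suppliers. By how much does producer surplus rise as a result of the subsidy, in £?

Producer surplus rises by £7429.

Inverting to q(p) form: qd = 680 − 4p; qs = 2p + 218.
Without the subsidy, 680 − 4p = 2p + 218 gives 6p = 462, so p* = £77 and q* = 372.
With a per-unit subsidy paid to suppliers, each receives p + 28.5 per unit sold, so supply becomes qs = 2(p + 28.5) + 218.
New equilibrium: consumers pay £67.5, suppliers receive £96, q = 410. (Wedge: pb − ps = −28.5.)
ΔPS is the trapezoid between Q = 410 and Q = 372 of height £19: ½ · (372 + 410) · 19 = £7429.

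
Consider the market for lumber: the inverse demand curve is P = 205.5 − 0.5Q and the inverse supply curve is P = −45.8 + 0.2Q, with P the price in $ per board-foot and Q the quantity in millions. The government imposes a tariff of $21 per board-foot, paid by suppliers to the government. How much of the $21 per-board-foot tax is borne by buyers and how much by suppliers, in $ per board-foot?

Rewrite in direct form: Qd = 411 − 2P and Qs = 5P + 229.
Without the tax, 411 − 2P = 5P + 229 gives 7P = 182, so P* = $26 and Q* = 359.
With the tax collected from suppliers, supply shifts: Qs = 5(P − 21) + 229.
Solving gives Q = 329 with buyers paying $41 and suppliers receiving $20 (the $21 wedge).
Burden on buyers: $15; on suppliers: $6. (They sum to $21.)

Buyers bear $15 per board-foot; suppliers bear $6 per board-foot.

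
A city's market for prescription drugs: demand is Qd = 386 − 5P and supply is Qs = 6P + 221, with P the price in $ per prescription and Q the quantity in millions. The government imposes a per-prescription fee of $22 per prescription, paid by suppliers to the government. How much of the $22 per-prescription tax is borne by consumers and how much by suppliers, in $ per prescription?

Without the tax, 386 − 5P = 6P + 221 gives 11P = 165, so P* = $15 and Q* = 311.
With the tax collected from suppliers, supply shifts: Qs = 6(P − 22) + 221.
Solving gives Q = 251 with consumers paying $27 and suppliers receiving $5 (the $22 wedge).
Burden on consumers: $12; on suppliers: $10. (They sum to $22.)

Consumers bear $12 per prescription; suppliers bear $10 per prescription.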